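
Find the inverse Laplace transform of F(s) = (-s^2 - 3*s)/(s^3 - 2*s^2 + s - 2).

-2*exp(2*t) - sin(t) + cos(t)

Factor the denominator: s^3 - 2*s^2 + s - 2 = (s - 2)*(s^2 + 1).
Partial fraction decomposition gives [-2/(s - 2)] + [s/(s^2 + 1)] + [-1/(s^2 + 1)].
Invert each term: -2/(s - 2) ↔ -2e^(2t); 1·s/(s^2 + 1) ↔ cos(t); -1·1/(s^2 + 1) ↔ -sin(t).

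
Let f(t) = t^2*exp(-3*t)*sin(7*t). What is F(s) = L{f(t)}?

F(s) = 14*(3*s^2 + 18*s - 22)/(s^2 + 6*s + 58)^3

L{sin(7t)} = 7/(s^2 + 49).
Multiplying by e^(-3t) shifts s → s + 3, so L{exp(-3*t)*sin(7*t)} = 7/((s + 3)^2 + 49).
Then apply L{t^2·g(t)} = (-1)^2 d^2/ds^2[G(s)] with G(s) = 7/((s + 3)^2 + 49):
differentiating 2 times and applying the sign gives 14*(3*s^2 + 18*s - 22)/(s^2 + 6*s + 58)^3.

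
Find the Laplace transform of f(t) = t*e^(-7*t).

L{e^(-7t)} = 1/(s + 7).
Then apply L{t·g(t)} = -d/ds[G(s)] with G(s) = 1/(s + 7):
differentiating 1 time and applying the sign gives (s + 7)^(-2).

(s + 7)^(-2)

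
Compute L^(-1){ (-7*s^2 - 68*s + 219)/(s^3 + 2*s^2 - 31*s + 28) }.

Factor the denominator: s^3 + 2*s^2 - 31*s + 28 = (s - 4)*(s - 1)*(s + 7).
Partial fraction decomposition gives [4/(s + 7)] + [-5/(s - 4)] + [-6/(s - 1)].
Invert each term: 4/(s + 7) ↔ 4e^(-7t); -5/(s - 4) ↔ -5e^(4t); -6/(s - 1) ↔ -6e^(t).

-5*exp(4*t) - 6*exp(t) + 4*exp(-7*t)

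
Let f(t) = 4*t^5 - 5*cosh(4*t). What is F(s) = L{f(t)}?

F(s) = -5*s/(s^2 - 16) + 480/s^6

By linearity of the Laplace transform, transform each term separately.
(-5)·[L{cosh(4t)} = s/(s^2 - 16)]; (4)·[L{t^5} = 5!/s^6 = 120/s^6].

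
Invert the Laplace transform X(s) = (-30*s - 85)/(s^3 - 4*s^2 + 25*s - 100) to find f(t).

Factor the denominator: s^3 - 4*s^2 + 25*s - 100 = (s - 4)*(s^2 + 25).
Partial fraction decomposition gives [-5/(s - 4)] + [5*s/(s^2 + 25)] + [-10/(s^2 + 25)].
Invert each term: -5/(s - 4) ↔ -5e^(4t); 5·s/(s^2 + 25) ↔ 5cos(5t); -2·5/(s^2 + 25) ↔ -2sin(5t).

f(t) = -5*exp(4*t) - 2*sin(5*t) + 5*cos(5*t)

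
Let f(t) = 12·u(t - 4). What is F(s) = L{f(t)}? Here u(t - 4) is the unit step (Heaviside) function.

F(s) = 12*exp(-4*s)/s

By the second shifting theorem, L{u(t - c)·g(t - c)} = e^(-cs)·G(s) with c = 4 and G(s) = L{g(t)}.
L{12} = 12/s.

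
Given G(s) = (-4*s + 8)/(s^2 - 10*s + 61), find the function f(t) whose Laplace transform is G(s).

f(t) = -2*exp(5*t)*sin(6*t) - 4*exp(5*t)*cos(6*t)

Complete the square in the denominator: s^2 - 10*s + 61 = (s - 5)^2 + 6^2.
Split the numerator to match: -4*s + 8 = -4·(s - 5) - 2·6.
Invert each term: -4·(s - 5)/((s - 5)^2 + 36) ↔ -4e^(5t)cos(6t); -2·6/((s - 5)^2 + 36) ↔ -2e^(5t)sin(6t).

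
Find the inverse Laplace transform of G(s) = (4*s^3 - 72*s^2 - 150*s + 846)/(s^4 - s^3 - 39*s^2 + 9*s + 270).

-6*exp(6*t) + exp(3*t) + 5*exp(-3*t) + 4*exp(-5*t)

Factor the denominator: s^4 - s^3 - 39*s^2 + 9*s + 270 = (s - 6)*(s - 3)*(s + 3)*(s + 5).
Partial fraction decomposition gives [4/(s + 5)] + [1/(s - 3)] + [5/(s + 3)] + [-6/(s - 6)].
Invert each term: 4/(s + 5) ↔ 4e^(-5t); 1/(s - 3) ↔ e^(3t); 5/(s + 3) ↔ 5e^(-3t); -6/(s - 6) ↔ -6e^(6t).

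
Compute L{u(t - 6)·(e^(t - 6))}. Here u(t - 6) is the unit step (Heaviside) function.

By the second shifting theorem, L{u(t - c)·g(t - c)} = e^(-cs)·H(s) with c = 6 and H(s) = L{g(t)}.
L{e^(t)} = 1/(s - 1).

exp(-6*s)/(s - 1)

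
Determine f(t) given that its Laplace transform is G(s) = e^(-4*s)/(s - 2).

f(t) = Heaviside(t - 4)*(exp(2*t - 8))

The factor e^(-4s) signals a time shift by c = 4 (second shifting theorem).
L{e^(2t)} = 1/(s - 2), so L^-1{1/(s - 2)} = e^(2*t).
Hence the inverse is u(t - 4) times that function evaluated at t - 4.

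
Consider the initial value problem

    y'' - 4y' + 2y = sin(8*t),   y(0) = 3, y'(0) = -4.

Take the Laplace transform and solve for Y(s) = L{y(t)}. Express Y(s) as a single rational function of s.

Y(s) = (3*s^3 - 16*s^2 + 192*s - 1016)/(s^4 - 4*s^3 + 66*s^2 - 256*s + 128)

Laplace-transform each side.
Using L{y''} = s^2 Y - s·y(0) - y'(0) and L{y'} = sY - y(0), with y(0) = 3, y'(0) = -4, the left side becomes (s^2 - 4*s + 2)Y - (3*s - 16).
The right side is L{sin(8*t)} = 8/(s^2 + 64).
So (s^2 - 4*s + 2)Y = 8/(s^2 + 64) + (3*s - 16).
Divide through and combine into a single rational function.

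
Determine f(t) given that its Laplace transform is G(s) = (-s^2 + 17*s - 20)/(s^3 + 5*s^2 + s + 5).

f(t) = -3*sin(t) + 4*cos(t) - 5*exp(-5*t)

Factor the denominator: s^3 + 5*s^2 + s + 5 = (s + 5)*(s^2 + 1).
Partial fraction decomposition gives [-5/(s + 5)] + [4*s/(s^2 + 1)] + [-3/(s^2 + 1)].
Invert each term: -5/(s + 5) ↔ -5e^(-5t); 4·s/(s^2 + 1) ↔ 4cos(t); -3·1/(s^2 + 1) ↔ -3sin(t).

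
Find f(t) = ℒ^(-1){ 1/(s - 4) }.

f(t) = exp(4*t)

Since L{e^(4t)} = 1/(s - 4), the inverse is e^(4*t).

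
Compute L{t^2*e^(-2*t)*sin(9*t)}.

54*(s^2 + 4*s - 23)/(s^2 + 4*s + 85)^3

L{sin(9t)} = 9/(s^2 + 81).
Multiplying by e^(-2t) shifts s → s + 2, so L{e^(-2*t)*sin(9*t)} = 9/((s + 2)^2 + 81).
Then apply L{t^2·g(t)} = (-1)^2 d^2/ds^2[G(s)] with G(s) = 9/((s + 2)^2 + 81):
differentiating 2 times and applying the sign gives 54*(s^2 + 4*s - 23)/(s^2 + 4*s + 85)^3.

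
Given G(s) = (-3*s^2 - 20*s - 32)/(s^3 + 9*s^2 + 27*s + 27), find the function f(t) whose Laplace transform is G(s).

Factor the denominator: s^3 + 9*s^2 + 27*s + 27 = (s + 3)^3.
Partial fraction decomposition gives [-3/(s + 3)] + [-2/(s + 3)^2] + [(s + 3)^(-3)].
Invert each term: -3/(s + 3) ↔ -3e^(-3t); -2/(s + 3)^2 ↔ -2t·e^(-3t); 1/(s + 3)^3 ↔ (1/2)t^2·e^(-3t).

f(t) = t^2*exp(-3*t)/2 - 2*t*exp(-3*t) - 3*exp(-3*t)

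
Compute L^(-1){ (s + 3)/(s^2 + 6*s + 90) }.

exp(-3*t)*cos(9*t)

Rewrite the denominator: s^2 + 6*s + 90 = (s + 3)^2 + 81.
The form in (s + 3) signals a first-shifting-theorem factor e^(-3t).
Since L{cos(9t)} = s/(s^2 + 81), the inverse is exp(-3*t)*cos(9*t).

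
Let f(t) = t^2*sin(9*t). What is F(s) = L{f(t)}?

F(s) = 54*(s^2 - 27)/(s^2 + 81)^3

L{sin(9t)} = 9/(s^2 + 81).
Then apply L{t^2·g(t)} = (-1)^2 d^2/ds^2[G(s)] with G(s) = 9/(s^2 + 81):
differentiating 2 times and applying the sign gives 54*(s^2 - 27)/(s^2 + 81)^3.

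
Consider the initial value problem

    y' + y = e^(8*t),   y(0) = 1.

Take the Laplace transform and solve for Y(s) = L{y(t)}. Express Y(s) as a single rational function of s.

Y(s) = (s - 7)/(s^2 - 7*s - 8)

Apply the Laplace transform to the equation.
With L{y'} = sY - y(0) = sY - 1: the LHS transforms to (s + 1)Y - (1).
The right side is L{e^(8*t)} = 1/(s - 8).
So (s + 1)Y = 1/(s - 8) + (1).
Solve for Y(s) and write it as one ratio of polynomials.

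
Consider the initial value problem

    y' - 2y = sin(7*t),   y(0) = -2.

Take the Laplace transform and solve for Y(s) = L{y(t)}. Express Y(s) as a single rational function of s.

Y(s) = (-2*s^2 - 91)/(s^3 - 2*s^2 + 49*s - 98)

Laplace-transform each side.
Using L{y'} = sY - y(0) = sY - (-2), the left side becomes (s - 2)Y - (-2).
The right side is L{sin(7*t)} = 7/(s^2 + 49).
So (s - 2)Y = 7/(s^2 + 49) + (-2).
Solve for Y(s) and write it as one ratio of polynomials.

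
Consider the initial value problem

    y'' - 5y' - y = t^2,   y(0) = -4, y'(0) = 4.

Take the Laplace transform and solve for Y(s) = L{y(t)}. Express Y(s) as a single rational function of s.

Apply the Laplace transform to the equation.
The derivative rules (L{y''} = s^2 Y - s·y(0) - y'(0) and L{y'} = sY - y(0), with y(0) = -4, y'(0) = 4) turn the left side into (s^2 - 5*s - 1)Y - (-4*s + 24).
The right side is L{t^2} = 2/s^3.
So (s^2 - 5*s - 1)Y = 2/s^3 + (-4*s + 24).
Isolate Y and clear denominators.

Y(s) = (-4*s^4 + 24*s^3 + 2)/(s^5 - 5*s^4 - s^3)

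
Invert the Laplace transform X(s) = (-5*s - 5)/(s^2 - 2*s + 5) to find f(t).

Complete the square in the denominator: s^2 - 2*s + 5 = (s - 1)^2 + 2^2.
Split the numerator to match: -5*s - 5 = -5·(s - 1) - 5·2.
Invert each term: -5·(s - 1)/((s - 1)^2 + 4) ↔ -5e^(t)cos(2t); -5·2/((s - 1)^2 + 4) ↔ -5e^(t)sin(2t).

f(t) = -5*exp(t)*sin(2*t) - 5*exp(t)*cos(2*t)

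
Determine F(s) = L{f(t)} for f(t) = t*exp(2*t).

L{e^(2t)} = 1/(s - 2).
Then apply L{t·g(t)} = -d/ds[G(s)] with G(s) = 1/(s - 2):
differentiating 1 time and applying the sign gives (s - 2)^(-2).

F(s) = (s - 2)^(-2)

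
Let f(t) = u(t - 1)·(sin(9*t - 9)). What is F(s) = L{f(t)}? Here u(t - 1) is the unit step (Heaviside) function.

By the second shifting theorem, L{u(t - c)·g(t - c)} = e^(-cs)·G(s) with c = 1 and G(s) = L{g(t)}.
L{sin(9t)} = 9/(s^2 + 81).

F(s) = 9*exp(-s)/(s^2 + 81)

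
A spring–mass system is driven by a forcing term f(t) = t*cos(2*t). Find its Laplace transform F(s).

F(s) = (s - 2)*(s + 2)/(s^2 + 4)^2

L{cos(2t)} = s/(s^2 + 4).
Then apply L{t·g(t)} = -d/ds[G(s)] with G(s) = s/(s^2 + 4):
differentiating 1 time and applying the sign gives (s - 2)*(s + 2)/(s^2 + 4)^2.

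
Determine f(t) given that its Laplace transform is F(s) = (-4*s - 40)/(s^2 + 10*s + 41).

f(t) = -5*exp(-5*t)*sin(4*t) - 4*exp(-5*t)*cos(4*t)

Complete the square in the denominator: s^2 + 10*s + 41 = (s + 5)^2 + 4^2.
Split the numerator to match: -4*s - 40 = -4·(s + 5) - 5·4.
Invert each term: -4·(s + 5)/((s + 5)^2 + 16) ↔ -4e^(-5t)cos(4t); -5·4/((s + 5)^2 + 16) ↔ -5e^(-5t)sin(4t).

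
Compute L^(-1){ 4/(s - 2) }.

Since L{e^(2t)} = 1/(s - 2), the inverse is e^(2*t), scaled by 4.

4*exp(2*t)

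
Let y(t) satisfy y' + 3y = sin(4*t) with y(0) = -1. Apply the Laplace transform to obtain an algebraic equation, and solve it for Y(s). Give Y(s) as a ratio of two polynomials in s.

Apply the Laplace transform to the equation.
The derivative rules (L{y'} = sY - y(0) = sY - (-1)) turn the left side into (s + 3)Y - (-1).
The right side is L{sin(4*t)} = 4/(s^2 + 16).
So (s + 3)Y = 4/(s^2 + 16) + (-1).
Divide through and combine into a single rational function.

Y(s) = (-s^2 - 12)/(s^3 + 3*s^2 + 16*s + 48)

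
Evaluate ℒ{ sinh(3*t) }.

3/(s^2 - 9)

L{sinh(3t)} = 3/(s^2 - 9).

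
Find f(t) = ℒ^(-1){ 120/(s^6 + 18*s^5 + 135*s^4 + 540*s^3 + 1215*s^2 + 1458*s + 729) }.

f(t) = t^5*exp(-3*t)

Rewrite the denominator: s^6 + 18*s^5 + 135*s^4 + 540*s^3 + 1215*s^2 + 1458*s + 729 = (s + 3)^6.
The form in (s + 3) signals a first-shifting-theorem factor e^(-3t).
Since L{t^5} = 5!/s^6 = 120/s^6, the inverse is t^5*exp(-3*t).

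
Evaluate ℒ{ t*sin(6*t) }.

L{sin(6t)} = 6/(s^2 + 36).
Then apply L{t·g(t)} = -d/ds[G(s)] with G(s) = 6/(s^2 + 36):
differentiating 1 time and applying the sign gives 12*s/(s^2 + 36)^2.

12*s/(s^2 + 36)^2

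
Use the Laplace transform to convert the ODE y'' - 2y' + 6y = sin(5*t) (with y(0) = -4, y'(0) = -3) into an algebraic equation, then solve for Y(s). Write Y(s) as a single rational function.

Take the Laplace transform of both sides.
The derivative rules (L{y''} = s^2 Y - s·y(0) - y'(0) and L{y'} = sY - y(0), with y(0) = -4, y'(0) = -3) turn the left side into (s^2 - 2*s + 6)Y - (-4*s + 5).
The right side is L{sin(5*t)} = 5/(s^2 + 25).
So (s^2 - 2*s + 6)Y = 5/(s^2 + 25) + (-4*s + 5).
Isolate Y and clear denominators.

Y(s) = (-4*s^3 + 5*s^2 - 100*s + 130)/(s^4 - 2*s^3 + 31*s^2 - 50*s + 150)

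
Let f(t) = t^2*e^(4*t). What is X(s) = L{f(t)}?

X(s) = 2/(s - 4)^3

L{e^(4t)} = 1/(s - 4).
Then apply L{t^2·g(t)} = (-1)^2 d^2/ds^2[G(s)] with G(s) = 1/(s - 4):
differentiating 2 times and applying the sign gives 2/(s - 4)^3.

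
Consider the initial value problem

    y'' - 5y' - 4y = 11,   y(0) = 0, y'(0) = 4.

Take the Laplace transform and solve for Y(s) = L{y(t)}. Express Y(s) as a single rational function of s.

Apply the Laplace transform to the equation.
With L{y''} = s^2 Y - s·y(0) - y'(0) and L{y'} = sY - y(0), with y(0) = 0, y'(0) = 4: the LHS transforms to (s^2 - 5*s - 4)Y - (4).
The right side is L{11} = 11/s.
So (s^2 - 5*s - 4)Y = 11/s + (4).
Solve for Y(s) and write it as one ratio of polynomials.

Y(s) = (4*s + 11)/(s^3 - 5*s^2 - 4*s)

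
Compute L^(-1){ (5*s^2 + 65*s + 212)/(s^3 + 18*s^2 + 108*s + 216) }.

t^2*exp(-6*t) + 5*t*exp(-6*t) + 5*exp(-6*t)

Factor the denominator: s^3 + 18*s^2 + 108*s + 216 = (s + 6)^3.
Partial fraction decomposition gives [5/(s + 6)] + [5/(s + 6)^2] + [2/(s + 6)^3].
Invert each term: 5/(s + 6) ↔ 5e^(-6t); 5/(s + 6)^2 ↔ 5t·e^(-6t); 2/(s + 6)^3 ↔ (1)t^2·e^(-6t).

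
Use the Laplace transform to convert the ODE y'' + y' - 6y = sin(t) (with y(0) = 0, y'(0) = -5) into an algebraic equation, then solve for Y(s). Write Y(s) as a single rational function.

Y(s) = (-5*s^2 - 4)/(s^4 + s^3 - 5*s^2 + s - 6)

Take the Laplace transform of both sides.
The derivative rules (L{y''} = s^2 Y - s·y(0) - y'(0) and L{y'} = sY - y(0), with y(0) = 0, y'(0) = -5) turn the left side into (s^2 + s - 6)Y - (-5).
The right side is L{sin(t)} = 1/(s^2 + 1).
So (s^2 + s - 6)Y = 1/(s^2 + 1) + (-5).
Solve for Y(s) and write it as one ratio of polynomials.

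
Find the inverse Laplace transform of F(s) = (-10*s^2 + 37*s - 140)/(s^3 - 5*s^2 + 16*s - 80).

-5*exp(5*t) + 3*sin(4*t) - 5*cos(4*t)

Factor the denominator: s^3 - 5*s^2 + 16*s - 80 = (s - 5)*(s^2 + 16).
Partial fraction decomposition gives [-5/(s - 5)] + [-5*s/(s^2 + 16)] + [12/(s^2 + 16)].
Invert each term: -5/(s - 5) ↔ -5e^(5t); -5·s/(s^2 + 16) ↔ -5cos(4t); 3·4/(s^2 + 16) ↔ 3sin(4t).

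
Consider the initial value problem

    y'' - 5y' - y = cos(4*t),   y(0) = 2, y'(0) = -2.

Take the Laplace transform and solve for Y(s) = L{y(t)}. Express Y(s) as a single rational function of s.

Apply the Laplace transform to the equation.
Using L{y''} = s^2 Y - s·y(0) - y'(0) and L{y'} = sY - y(0), with y(0) = 2, y'(0) = -2, the left side becomes (s^2 - 5*s - 1)Y - (2*s - 12).
The right side is L{cos(4*t)} = s/(s^2 + 16).
So (s^2 - 5*s - 1)Y = s/(s^2 + 16) + (2*s - 12).
Divide through and combine into a single rational function.

Y(s) = (2*s^3 - 12*s^2 + 33*s - 192)/(s^4 - 5*s^3 + 15*s^2 - 80*s - 16)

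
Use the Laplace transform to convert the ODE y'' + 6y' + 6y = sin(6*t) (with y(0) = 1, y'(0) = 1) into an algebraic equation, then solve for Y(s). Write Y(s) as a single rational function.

Y(s) = (s^3 + 7*s^2 + 36*s + 258)/(s^4 + 6*s^3 + 42*s^2 + 216*s + 216)

Take the Laplace transform of both sides.
Using L{y''} = s^2 Y - s·y(0) - y'(0) and L{y'} = sY - y(0), with y(0) = 1, y'(0) = 1, the left side becomes (s^2 + 6*s + 6)Y - (s + 7).
The right side is L{sin(6*t)} = 6/(s^2 + 36).
So (s^2 + 6*s + 6)Y = 6/(s^2 + 36) + (s + 7).
Isolate Y and clear denominators.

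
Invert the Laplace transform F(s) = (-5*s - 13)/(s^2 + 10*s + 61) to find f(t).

f(t) = 2*exp(-5*t)*sin(6*t) - 5*exp(-5*t)*cos(6*t)

Complete the square in the denominator: s^2 + 10*s + 61 = (s + 5)^2 + 6^2.
Split the numerator to match: -5*s - 13 = -5·(s + 5) + 2·6.
Invert each term: -5·(s + 5)/((s + 5)^2 + 36) ↔ -5e^(-5t)cos(6t); 2·6/((s + 5)^2 + 36) ↔ 2e^(-5t)sin(6t).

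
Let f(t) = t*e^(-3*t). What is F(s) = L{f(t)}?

F(s) = (s + 3)^(-2)

L{e^(-3t)} = 1/(s + 3).
Then apply L{t·g(t)} = -d/ds[G(s)] with G(s) = 1/(s + 3):
differentiating 1 time and applying the sign gives (s + 3)^(-2).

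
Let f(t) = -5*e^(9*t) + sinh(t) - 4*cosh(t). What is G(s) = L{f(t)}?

By linearity of the Laplace transform, transform each term separately.
L{sinh(t)} = 1/(s^2 - 1); (-5)·[L{e^(9t)} = 1/(s - 9)]; (-4)·[L{cosh(t)} = s/(s^2 - 1)].

G(s) = -4*s/(s^2 - 1) + 1/(s^2 - 1) - 5/(s - 9)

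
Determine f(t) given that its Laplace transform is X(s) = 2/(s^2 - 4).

Since L{sinh(2t)} = 2/(s^2 - 4), the inverse is sinh(2*t).

f(t) = sinh(2*t)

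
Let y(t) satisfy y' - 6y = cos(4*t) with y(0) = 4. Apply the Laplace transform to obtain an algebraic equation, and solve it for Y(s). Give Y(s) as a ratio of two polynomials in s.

Take the Laplace transform of both sides.
With L{y'} = sY - y(0) = sY - 4: the LHS transforms to (s - 6)Y - (4).
The right side is L{cos(4*t)} = s/(s^2 + 16).
So (s - 6)Y = s/(s^2 + 16) + (4).
Isolate Y and clear denominators.

Y(s) = (4*s^2 + s + 64)/(s^3 - 6*s^2 + 16*s - 96)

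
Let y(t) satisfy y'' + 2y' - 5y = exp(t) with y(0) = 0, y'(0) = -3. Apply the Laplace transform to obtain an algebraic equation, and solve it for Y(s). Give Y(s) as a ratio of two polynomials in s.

Take the Laplace transform of both sides.
The derivative rules (L{y''} = s^2 Y - s·y(0) - y'(0) and L{y'} = sY - y(0), with y(0) = 0, y'(0) = -3) turn the left side into (s^2 + 2*s - 5)Y - (-3).
The right side is L{exp(t)} = 1/(s - 1).
So (s^2 + 2*s - 5)Y = 1/(s - 1) + (-3).
Divide through and combine into a single rational function.

Y(s) = (-3*s + 4)/(s^3 + s^2 - 7*s + 5)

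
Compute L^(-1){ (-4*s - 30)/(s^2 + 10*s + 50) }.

Complete the square in the denominator: s^2 + 10*s + 50 = (s + 5)^2 + 5^2.
Split the numerator to match: -4*s - 30 = -4·(s + 5) - 2·5.
Invert each term: -4·(s + 5)/((s + 5)^2 + 25) ↔ -4e^(-5t)cos(5t); -2·5/((s + 5)^2 + 25) ↔ -2e^(-5t)sin(5t).

-2*exp(-5*t)*sin(5*t) - 4*exp(-5*t)*cos(5*t)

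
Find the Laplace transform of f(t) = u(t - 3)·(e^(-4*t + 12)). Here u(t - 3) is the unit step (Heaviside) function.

exp(-3*s)/(s + 4)

By the second shifting theorem, L{u(t - c)·g(t - c)} = e^(-cs)·G(s) with c = 3 and G(s) = L{g(t)}.
L{e^(-4t)} = 1/(s + 4).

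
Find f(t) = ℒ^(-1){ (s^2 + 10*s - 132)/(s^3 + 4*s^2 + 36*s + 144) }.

f(t) = -sin(6*t) + 4*cos(6*t) - 3*exp(-4*t)

Factor the denominator: s^3 + 4*s^2 + 36*s + 144 = (s + 4)*(s^2 + 36).
Partial fraction decomposition gives [-3/(s + 4)] + [4*s/(s^2 + 36)] + [-6/(s^2 + 36)].
Invert each term: -3/(s + 4) ↔ -3e^(-4t); 4·s/(s^2 + 36) ↔ 4cos(6t); -1·6/(s^2 + 36) ↔ -sin(6t).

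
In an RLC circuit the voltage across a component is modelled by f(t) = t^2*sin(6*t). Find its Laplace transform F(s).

F(s) = 36*(s^2 - 12)/(s^2 + 36)^3

L{sin(6t)} = 6/(s^2 + 36).
Then apply L{t^2·g(t)} = (-1)^2 d^2/ds^2[G(s)] with G(s) = 6/(s^2 + 36):
differentiating 2 times and applying the sign gives 36*(s^2 - 12)/(s^2 + 36)^3.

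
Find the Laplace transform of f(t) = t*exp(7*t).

L{e^(7t)} = 1/(s - 7).
Then apply L{t·g(t)} = -d/ds[G(s)] with G(s) = 1/(s - 7):
differentiating 1 time and applying the sign gives (s - 7)^(-2).

(s - 7)^(-2)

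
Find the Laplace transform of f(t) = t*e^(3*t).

L{e^(3t)} = 1/(s - 3).
Then apply L{t·g(t)} = -d/ds[H(s)] with H(s) = 1/(s - 3):
differentiating 1 time and applying the sign gives (s - 3)^(-2).

(s - 3)^(-2)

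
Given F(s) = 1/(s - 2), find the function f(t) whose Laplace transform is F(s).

Since L{e^(2t)} = 1/(s - 2), the inverse is e^(2*t).

f(t) = exp(2*t)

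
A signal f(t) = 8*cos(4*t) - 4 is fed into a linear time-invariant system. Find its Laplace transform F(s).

By linearity of the Laplace transform, transform each term separately.
(8)·[L{cos(4t)} = s/(s^2 + 16)]; L{-4} = -4/s.

F(s) = 8*s/(s^2 + 16) - 4/s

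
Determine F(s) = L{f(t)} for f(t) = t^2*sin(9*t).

L{sin(9t)} = 9/(s^2 + 81).
Then apply L{t^2·g(t)} = (-1)^2 d^2/ds^2[G(s)] with G(s) = 9/(s^2 + 81):
differentiating 2 times and applying the sign gives 54*(s^2 - 27)/(s^2 + 81)^3.

F(s) = 54*(s^2 - 27)/(s^2 + 81)^3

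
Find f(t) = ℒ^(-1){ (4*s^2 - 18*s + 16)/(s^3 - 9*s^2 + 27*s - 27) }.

Factor the denominator: s^3 - 9*s^2 + 27*s - 27 = (s - 3)^3.
Partial fraction decomposition gives [4/(s - 3)] + [6/(s - 3)^2] + [-2/(s - 3)^3].
Invert each term: 4/(s - 3) ↔ 4e^(3t); 6/(s - 3)^2 ↔ 6t·e^(3t); -2/(s - 3)^3 ↔ (-1)t^2·e^(3t).

f(t) = -t^2*exp(3*t) + 6*t*exp(3*t) + 4*exp(3*t)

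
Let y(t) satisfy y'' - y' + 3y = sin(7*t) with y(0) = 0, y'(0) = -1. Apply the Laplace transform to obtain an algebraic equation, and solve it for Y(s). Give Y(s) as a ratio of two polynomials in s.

Laplace-transform each side.
Using L{y''} = s^2 Y - s·y(0) - y'(0) and L{y'} = sY - y(0), with y(0) = 0, y'(0) = -1, the left side becomes (s^2 - s + 3)Y - (-1).
The right side is L{sin(7*t)} = 7/(s^2 + 49).
So (s^2 - s + 3)Y = 7/(s^2 + 49) + (-1).
Solve for Y(s) and write it as one ratio of polynomials.

Y(s) = (-s^2 - 42)/(s^4 - s^3 + 52*s^2 - 49*s + 147)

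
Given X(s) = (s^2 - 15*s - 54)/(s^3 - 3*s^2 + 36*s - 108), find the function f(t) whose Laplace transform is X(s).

f(t) = -2*exp(3*t) - sin(6*t) + 3*cos(6*t)

Factor the denominator: s^3 - 3*s^2 + 36*s - 108 = (s - 3)*(s^2 + 36).
Partial fraction decomposition gives [-2/(s - 3)] + [3*s/(s^2 + 36)] + [-6/(s^2 + 36)].
Invert each term: -2/(s - 3) ↔ -2e^(3t); 3·s/(s^2 + 36) ↔ 3cos(6t); -1·6/(s^2 + 36) ↔ -sin(6t).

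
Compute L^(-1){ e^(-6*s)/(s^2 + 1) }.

The factor e^(-6s) signals a time shift by c = 6 (second shifting theorem).
L{sin(t)} = 1/(s^2 + 1), so L^-1{1/(s^2 + 1)} = sin(t).
Hence the inverse is u(t - 6) times that function evaluated at t - 6.

Heaviside(t - 6)*(sin(t - 6))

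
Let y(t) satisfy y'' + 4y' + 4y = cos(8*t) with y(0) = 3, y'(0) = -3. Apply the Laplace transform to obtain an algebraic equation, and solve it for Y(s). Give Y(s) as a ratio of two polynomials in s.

Y(s) = (3*s^3 + 9*s^2 + 193*s + 576)/(s^4 + 4*s^3 + 68*s^2 + 256*s + 256)

Transform both sides with L{·}.
Using L{y''} = s^2 Y - s·y(0) - y'(0) and L{y'} = sY - y(0), with y(0) = 3, y'(0) = -3, the left side becomes (s^2 + 4*s + 4)Y - (3*s + 9).
The right side is L{cos(8*t)} = s/(s^2 + 64).
So (s^2 + 4*s + 4)Y = s/(s^2 + 64) + (3*s + 9).
Solve for Y(s) and write it as one ratio of polynomials.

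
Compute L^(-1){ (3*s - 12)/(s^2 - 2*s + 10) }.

Complete the square in the denominator: s^2 - 2*s + 10 = (s - 1)^2 + 3^2.
Split the numerator to match: 3*s - 12 = 3·(s - 1) - 3·3.
Invert each term: 3·(s - 1)/((s - 1)^2 + 9) ↔ 3e^(t)cos(3t); -3·3/((s - 1)^2 + 9) ↔ -3e^(t)sin(3t).

-3*exp(t)*sin(3*t) + 3*exp(t)*cos(3*t)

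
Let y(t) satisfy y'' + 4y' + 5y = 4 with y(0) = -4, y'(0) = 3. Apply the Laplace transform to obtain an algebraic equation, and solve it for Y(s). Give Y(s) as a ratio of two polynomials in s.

Y(s) = (-4*s^2 - 13*s + 4)/(s^3 + 4*s^2 + 5*s)

Transform both sides with L{·}.
Using L{y''} = s^2 Y - s·y(0) - y'(0) and L{y'} = sY - y(0), with y(0) = -4, y'(0) = 3, the left side becomes (s^2 + 4*s + 5)Y - (-4*s - 13).
The right side is L{4} = 4/s.
So (s^2 + 4*s + 5)Y = 4/s + (-4*s - 13).
Isolate Y and clear denominators.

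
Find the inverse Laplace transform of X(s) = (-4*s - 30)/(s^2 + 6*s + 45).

Complete the square in the denominator: s^2 + 6*s + 45 = (s + 3)^2 + 6^2.
Split the numerator to match: -4*s - 30 = -4·(s + 3) - 3·6.
Invert each term: -4·(s + 3)/((s + 3)^2 + 36) ↔ -4e^(-3t)cos(6t); -3·6/((s + 3)^2 + 36) ↔ -3e^(-3t)sin(6t).

-3*exp(-3*t)*sin(6*t) - 4*exp(-3*t)*cos(6*t)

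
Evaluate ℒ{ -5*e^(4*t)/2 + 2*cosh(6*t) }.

2*s/(s^2 - 36) - 5/(2*(s - 4))

By linearity of the Laplace transform, transform each term separately.
(-5/2)·[L{e^(4t)} = 1/(s - 4)]; (2)·[L{cosh(6t)} = s/(s^2 - 36)].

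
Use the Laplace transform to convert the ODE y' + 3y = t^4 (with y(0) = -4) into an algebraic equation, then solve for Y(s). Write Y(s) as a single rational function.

Transform both sides with L{·}.
The derivative rules (L{y'} = sY - y(0) = sY - (-4)) turn the left side into (s + 3)Y - (-4).
The right side is L{t^4} = 24/s^5.
So (s + 3)Y = 24/s^5 + (-4).
Divide through and combine into a single rational function.

Y(s) = (-4*s^5 + 24)/(s^6 + 3*s^5)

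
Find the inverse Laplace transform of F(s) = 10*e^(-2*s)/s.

The factor e^(-2s) signals a time shift by c = 2 (second shifting theorem).
L{10} = 10/s, so L^-1{10/s} = 10.
Hence the inverse is u(t - 2) times that function evaluated at t - 2.

Heaviside(t - 2)*(10)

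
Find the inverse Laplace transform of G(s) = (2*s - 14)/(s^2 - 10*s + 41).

Complete the square in the denominator: s^2 - 10*s + 41 = (s - 5)^2 + 4^2.
Split the numerator to match: 2*s - 14 = 2·(s - 5) - 1·4.
Invert each term: 2·(s - 5)/((s - 5)^2 + 16) ↔ 2e^(5t)cos(4t); -1·4/((s - 5)^2 + 16) ↔ -e^(5t)sin(4t).

-exp(5*t)*sin(4*t) + 2*exp(5*t)*cos(4*t)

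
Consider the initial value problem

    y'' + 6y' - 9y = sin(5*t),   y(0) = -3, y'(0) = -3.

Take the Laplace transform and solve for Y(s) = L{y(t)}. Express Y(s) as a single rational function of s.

Y(s) = (-3*s^3 - 21*s^2 - 75*s - 520)/(s^4 + 6*s^3 + 16*s^2 + 150*s - 225)

Apply the Laplace transform to the equation.
Using L{y''} = s^2 Y - s·y(0) - y'(0) and L{y'} = sY - y(0), with y(0) = -3, y'(0) = -3, the left side becomes (s^2 + 6*s - 9)Y - (-3*s - 21).
The right side is L{sin(5*t)} = 5/(s^2 + 25).
So (s^2 + 6*s - 9)Y = 5/(s^2 + 25) + (-3*s - 21).
Solve for Y(s) and write it as one ratio of polynomials.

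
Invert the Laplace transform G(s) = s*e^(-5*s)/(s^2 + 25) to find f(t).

The factor e^(-5s) signals a time shift by c = 5 (second shifting theorem).
L{cos(5t)} = s/(s^2 + 25), so L^-1{s/(s^2 + 25)} = cos(5*t).
Hence the inverse is u(t - 5) times that function evaluated at t - 5.

f(t) = Heaviside(t - 5)*(cos(5*t - 25))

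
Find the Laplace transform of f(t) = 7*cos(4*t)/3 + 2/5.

The transform is linear, so treat each term independently.
L{2/5} = (2/5)/s; (7/3)·[L{cos(4t)} = s/(s^2 + 16)].

7*s/(3*(s^2 + 16)) + 2/(5*s)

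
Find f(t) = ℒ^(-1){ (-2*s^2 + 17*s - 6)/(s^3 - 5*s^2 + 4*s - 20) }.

Factor the denominator: s^3 - 5*s^2 + 4*s - 20 = (s - 5)*(s^2 + 4).
Partial fraction decomposition gives [1/(s - 5)] + [-3*s/(s^2 + 4)] + [2/(s^2 + 4)].
Invert each term: 1/(s - 5) ↔ e^(5t); -3·s/(s^2 + 4) ↔ -3cos(2t); 1·2/(s^2 + 4) ↔ sin(2t).

f(t) = exp(5*t) + sin(2*t) - 3*cos(2*t)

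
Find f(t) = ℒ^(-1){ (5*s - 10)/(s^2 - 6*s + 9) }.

f(t) = 5*t*exp(3*t) + 5*exp(3*t)

Factor the denominator: s^2 - 6*s + 9 = (s - 3)^2.
Partial fraction decomposition gives [5/(s - 3)] + [5/(s - 3)^2].
Invert each term: 5/(s - 3) ↔ 5e^(3t); 5/(s - 3)^2 ↔ 5t·e^(3t).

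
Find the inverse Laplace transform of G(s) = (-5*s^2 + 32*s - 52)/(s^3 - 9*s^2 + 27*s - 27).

Factor the denominator: s^3 - 9*s^2 + 27*s - 27 = (s - 3)^3.
Partial fraction decomposition gives [-5/(s - 3)] + [2/(s - 3)^2] + [-1/(s - 3)^3].
Invert each term: -5/(s - 3) ↔ -5e^(3t); 2/(s - 3)^2 ↔ 2t·e^(3t); -1/(s - 3)^3 ↔ (-1/2)t^2·e^(3t).

-t^2*exp(3*t)/2 + 2*t*exp(3*t) - 5*exp(3*t)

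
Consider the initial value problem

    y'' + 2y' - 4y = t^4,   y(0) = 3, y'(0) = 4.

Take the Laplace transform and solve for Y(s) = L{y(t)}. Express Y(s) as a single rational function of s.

Y(s) = (3*s^6 + 10*s^5 + 24)/(s^7 + 2*s^6 - 4*s^5)

Transform both sides with L{·}.
With L{y''} = s^2 Y - s·y(0) - y'(0) and L{y'} = sY - y(0), with y(0) = 3, y'(0) = 4: the LHS transforms to (s^2 + 2*s - 4)Y - (3*s + 10).
The right side is L{t^4} = 24/s^5.
So (s^2 + 2*s - 4)Y = 24/s^5 + (3*s + 10).
Isolate Y and clear denominators.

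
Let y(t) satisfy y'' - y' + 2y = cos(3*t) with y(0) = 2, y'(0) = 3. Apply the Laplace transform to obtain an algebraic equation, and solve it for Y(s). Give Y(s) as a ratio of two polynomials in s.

Transform both sides with L{·}.
The derivative rules (L{y''} = s^2 Y - s·y(0) - y'(0) and L{y'} = sY - y(0), with y(0) = 2, y'(0) = 3) turn the left side into (s^2 - s + 2)Y - (2*s + 1).
The right side is L{cos(3*t)} = s/(s^2 + 9).
So (s^2 - s + 2)Y = s/(s^2 + 9) + (2*s + 1).
Divide through and combine into a single rational function.

Y(s) = (2*s^3 + s^2 + 19*s + 9)/(s^4 - s^3 + 11*s^2 - 9*s + 18)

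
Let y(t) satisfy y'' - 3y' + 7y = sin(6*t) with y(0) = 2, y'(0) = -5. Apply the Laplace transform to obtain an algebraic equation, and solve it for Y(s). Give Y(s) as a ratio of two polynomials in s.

Y(s) = (2*s^3 - 11*s^2 + 72*s - 390)/(s^4 - 3*s^3 + 43*s^2 - 108*s + 252)

Take the Laplace transform of both sides.
The derivative rules (L{y''} = s^2 Y - s·y(0) - y'(0) and L{y'} = sY - y(0), with y(0) = 2, y'(0) = -5) turn the left side into (s^2 - 3*s + 7)Y - (2*s - 11).
The right side is L{sin(6*t)} = 6/(s^2 + 36).
So (s^2 - 3*s + 7)Y = 6/(s^2 + 36) + (2*s - 11).
Isolate Y and clear denominators.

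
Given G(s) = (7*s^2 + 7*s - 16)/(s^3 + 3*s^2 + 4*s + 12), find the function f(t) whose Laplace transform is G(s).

Factor the denominator: s^3 + 3*s^2 + 4*s + 12 = (s + 3)*(s^2 + 4).
Partial fraction decomposition gives [2/(s + 3)] + [5*s/(s^2 + 4)] + [-8/(s^2 + 4)].
Invert each term: 2/(s + 3) ↔ 2e^(-3t); 5·s/(s^2 + 4) ↔ 5cos(2t); -4·2/(s^2 + 4) ↔ -4sin(2t).

f(t) = -4*sin(2*t) + 5*cos(2*t) + 2*exp(-3*t)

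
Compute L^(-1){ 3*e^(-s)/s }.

The factor e^(-s) signals a time shift by c = 1 (second shifting theorem).
L{3} = 3/s, so L^-1{3/s} = 3.
Hence the inverse is u(t - 1) times that function evaluated at t - 1.

Heaviside(t - 1)*(3)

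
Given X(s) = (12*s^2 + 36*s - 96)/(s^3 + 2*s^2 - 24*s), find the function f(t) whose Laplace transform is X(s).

Factor the denominator: s^3 + 2*s^2 - 24*s = s*(s - 4)*(s + 6).
Partial fraction decomposition gives [4/s] + [2/(s + 6)] + [6/(s - 4)].
Invert each term: 4/(s - 0) ↔ 4e^(0t); 2/(s + 6) ↔ 2e^(-6t); 6/(s - 4) ↔ 6e^(4t).

f(t) = 6*exp(4*t) + 4 + 2*exp(-6*t)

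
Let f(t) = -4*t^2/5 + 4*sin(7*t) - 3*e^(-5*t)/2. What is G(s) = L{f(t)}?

Apply the Laplace transform termwise.
(-3/2)·[L{e^(-5t)} = 1/(s + 5)]; (-4/5)·[L{t^2} = 2!/s^3 = 2/s^3]; (4)·[L{sin(7t)} = 7/(s^2 + 49)].

G(s) = 28/(s^2 + 49) - 3/(2*(s + 5)) - 8/(5*s^3)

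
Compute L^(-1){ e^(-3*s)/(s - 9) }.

Heaviside(t - 3)*(exp(9*t - 27))

The factor e^(-3s) signals a time shift by c = 3 (second shifting theorem).
L{e^(9t)} = 1/(s - 9), so L^-1{1/(s - 9)} = e^(9*t).
Hence the inverse is u(t - 3) times that function evaluated at t - 3.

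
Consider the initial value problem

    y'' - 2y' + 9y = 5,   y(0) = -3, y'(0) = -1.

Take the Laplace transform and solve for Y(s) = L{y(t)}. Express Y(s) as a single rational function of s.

Y(s) = (-3*s^2 + 5*s + 5)/(s^3 - 2*s^2 + 9*s)

Laplace-transform each side.
The derivative rules (L{y''} = s^2 Y - s·y(0) - y'(0) and L{y'} = sY - y(0), with y(0) = -3, y'(0) = -1) turn the left side into (s^2 - 2*s + 9)Y - (-3*s + 5).
The right side is L{5} = 5/s.
So (s^2 - 2*s + 9)Y = 5/s + (-3*s + 5).
Divide through and combine into a single rational function.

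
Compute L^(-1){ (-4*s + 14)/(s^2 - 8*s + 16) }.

-2*t*exp(4*t) - 4*exp(4*t)

Factor the denominator: s^2 - 8*s + 16 = (s - 4)^2.
Partial fraction decomposition gives [-4/(s - 4)] + [-2/(s - 4)^2].
Invert each term: -4/(s - 4) ↔ -4e^(4t); -2/(s - 4)^2 ↔ -2t·e^(4t).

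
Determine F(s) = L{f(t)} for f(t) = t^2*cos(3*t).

L{cos(3t)} = s/(s^2 + 9).
Then apply L{t^2·g(t)} = (-1)^2 d^2/ds^2[G(s)] with G(s) = s/(s^2 + 9):
differentiating 2 times and applying the sign gives 2*s*(s^2 - 27)/(s^2 + 9)^3.

F(s) = 2*s*(s^2 - 27)/(s^2 + 9)^3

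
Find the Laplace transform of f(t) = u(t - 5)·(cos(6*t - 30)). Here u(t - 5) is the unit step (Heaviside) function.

By the second shifting theorem, L{u(t - c)·g(t - c)} = e^(-cs)·G(s) with c = 5 and G(s) = L{g(t)}.
L{cos(6t)} = s/(s^2 + 36).

s*exp(-5*s)/(s^2 + 36)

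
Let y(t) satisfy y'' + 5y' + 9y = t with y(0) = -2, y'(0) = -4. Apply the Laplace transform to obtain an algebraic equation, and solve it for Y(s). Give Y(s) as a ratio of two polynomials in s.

Y(s) = (-2*s^3 - 14*s^2 + 1)/(s^4 + 5*s^3 + 9*s^2)

Laplace-transform each side.
The derivative rules (L{y''} = s^2 Y - s·y(0) - y'(0) and L{y'} = sY - y(0), with y(0) = -2, y'(0) = -4) turn the left side into (s^2 + 5*s + 9)Y - (-2*s - 14).
The right side is L{t} = s^(-2).
So (s^2 + 5*s + 9)Y = s^(-2) + (-2*s - 14).
Solve for Y(s) and write it as one ratio of polynomials.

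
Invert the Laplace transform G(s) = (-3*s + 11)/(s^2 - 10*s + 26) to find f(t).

f(t) = -4*exp(5*t)*sin(t) - 3*exp(5*t)*cos(t)

Complete the square in the denominator: s^2 - 10*s + 26 = (s - 5)^2 + 1^2.
Split the numerator to match: -3*s + 11 = -3·(s - 5) - 4·1.
Invert each term: -3·(s - 5)/((s - 5)^2 + 1) ↔ -3e^(5t)cos(t); -4·1/((s - 5)^2 + 1) ↔ -4e^(5t)sin(t).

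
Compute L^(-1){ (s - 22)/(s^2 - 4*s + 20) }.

Complete the square in the denominator: s^2 - 4*s + 20 = (s - 2)^2 + 4^2.
Split the numerator to match: s - 22 = 1·(s - 2) - 5·4.
Invert each term: 1·(s - 2)/((s - 2)^2 + 16) ↔ e^(2t)cos(4t); -5·4/((s - 2)^2 + 16) ↔ -5e^(2t)sin(4t).

-5*exp(2*t)*sin(4*t) + exp(2*t)*cos(4*t)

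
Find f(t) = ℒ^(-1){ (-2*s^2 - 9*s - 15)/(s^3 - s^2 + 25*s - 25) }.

f(t) = -exp(t) - 2*sin(5*t) - cos(5*t)

Factor the denominator: s^3 - s^2 + 25*s - 25 = (s - 1)*(s^2 + 25).
Partial fraction decomposition gives [-1/(s - 1)] + [-s/(s^2 + 25)] + [-10/(s^2 + 25)].
Invert each term: -1/(s - 1) ↔ -e^(t); -1·s/(s^2 + 25) ↔ -cos(5t); -2·5/(s^2 + 25) ↔ -2sin(5t).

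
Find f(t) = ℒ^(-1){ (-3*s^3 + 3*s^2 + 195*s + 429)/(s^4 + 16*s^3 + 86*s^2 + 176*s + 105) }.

Factor the denominator: s^4 + 16*s^3 + 86*s^2 + 176*s + 105 = (s + 1)*(s + 3)*(s + 5)*(s + 7).
Partial fraction decomposition gives [3/(s + 3)] + [-5/(s + 7)] + [5/(s + 1)] + [-6/(s + 5)].
Invert each term: 3/(s + 3) ↔ 3e^(-3t); -5/(s + 7) ↔ -5e^(-7t); 5/(s + 1) ↔ 5e^(-t); -6/(s + 5) ↔ -6e^(-5t).

f(t) = 5*exp(-t) + 3*exp(-3*t) - 6*exp(-5*t) - 5*exp(-7*t)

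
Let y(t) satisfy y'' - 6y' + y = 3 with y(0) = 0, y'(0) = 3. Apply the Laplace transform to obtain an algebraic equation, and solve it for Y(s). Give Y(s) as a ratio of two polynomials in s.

Laplace-transform each side.
With L{y''} = s^2 Y - s·y(0) - y'(0) and L{y'} = sY - y(0), with y(0) = 0, y'(0) = 3: the LHS transforms to (s^2 - 6*s + 1)Y - (3).
The right side is L{3} = 3/s.
So (s^2 - 6*s + 1)Y = 3/s + (3).
Divide through and combine into a single rational function.

Y(s) = (3*s + 3)/(s^3 - 6*s^2 + s)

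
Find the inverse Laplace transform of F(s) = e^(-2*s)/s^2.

Heaviside(t - 2)*(t - 2)

The factor e^(-2s) signals a time shift by c = 2 (second shifting theorem).
L{t} = 1!/s^2 = 1/s^2, so L^-1{s^(-2)} = t.
Hence the inverse is u(t - 2) times that function evaluated at t - 2.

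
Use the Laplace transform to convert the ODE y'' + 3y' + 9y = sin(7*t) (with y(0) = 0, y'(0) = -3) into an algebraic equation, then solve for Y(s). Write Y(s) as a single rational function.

Y(s) = (-3*s^2 - 140)/(s^4 + 3*s^3 + 58*s^2 + 147*s + 441)

Take the Laplace transform of both sides.
Using L{y''} = s^2 Y - s·y(0) - y'(0) and L{y'} = sY - y(0), with y(0) = 0, y'(0) = -3, the left side becomes (s^2 + 3*s + 9)Y - (-3).
The right side is L{sin(7*t)} = 7/(s^2 + 49).
So (s^2 + 3*s + 9)Y = 7/(s^2 + 49) + (-3).
Divide through and combine into a single rational function.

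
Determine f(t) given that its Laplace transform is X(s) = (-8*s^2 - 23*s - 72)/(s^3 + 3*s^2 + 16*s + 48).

Factor the denominator: s^3 + 3*s^2 + 16*s + 48 = (s + 3)*(s^2 + 16).
Partial fraction decomposition gives [-3/(s + 3)] + [-5*s/(s^2 + 16)] + [-8/(s^2 + 16)].
Invert each term: -3/(s + 3) ↔ -3e^(-3t); -5·s/(s^2 + 16) ↔ -5cos(4t); -2·4/(s^2 + 16) ↔ -2sin(4t).

f(t) = -2*sin(4*t) - 5*cos(4*t) - 3*exp(-3*t)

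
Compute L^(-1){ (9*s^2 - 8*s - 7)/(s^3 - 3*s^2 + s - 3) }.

Factor the denominator: s^3 - 3*s^2 + s - 3 = (s - 3)*(s^2 + 1).
Partial fraction decomposition gives [5/(s - 3)] + [4*s/(s^2 + 1)] + [4/(s^2 + 1)].
Invert each term: 5/(s - 3) ↔ 5e^(3t); 4·s/(s^2 + 1) ↔ 4cos(t); 4·1/(s^2 + 1) ↔ 4sin(t).

5*exp(3*t) + 4*sin(t) + 4*cos(t)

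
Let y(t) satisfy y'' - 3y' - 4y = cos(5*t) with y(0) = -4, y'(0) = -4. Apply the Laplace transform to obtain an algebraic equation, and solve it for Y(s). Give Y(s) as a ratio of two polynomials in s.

Transform both sides with L{·}.
Using L{y''} = s^2 Y - s·y(0) - y'(0) and L{y'} = sY - y(0), with y(0) = -4, y'(0) = -4, the left side becomes (s^2 - 3*s - 4)Y - (-4*s + 8).
The right side is L{cos(5*t)} = s/(s^2 + 25).
So (s^2 - 3*s - 4)Y = s/(s^2 + 25) + (-4*s + 8).
Isolate Y and clear denominators.

Y(s) = (-4*s^3 + 8*s^2 - 99*s + 200)/(s^4 - 3*s^3 + 21*s^2 - 75*s - 100)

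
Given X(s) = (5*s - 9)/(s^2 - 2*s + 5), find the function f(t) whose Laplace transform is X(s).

Complete the square in the denominator: s^2 - 2*s + 5 = (s - 1)^2 + 2^2.
Split the numerator to match: 5*s - 9 = 5·(s - 1) - 2·2.
Invert each term: 5·(s - 1)/((s - 1)^2 + 4) ↔ 5e^(t)cos(2t); -2·2/((s - 1)^2 + 4) ↔ -2e^(t)sin(2t).

f(t) = -2*exp(t)*sin(2*t) + 5*exp(t)*cos(2*t)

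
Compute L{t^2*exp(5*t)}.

L{e^(5t)} = 1/(s - 5).
Then apply L{t^2·g(t)} = (-1)^2 d^2/ds^2[H(s)] with H(s) = 1/(s - 5):
differentiating 2 times and applying the sign gives 2/(s - 5)^3.

2/(s - 5)^3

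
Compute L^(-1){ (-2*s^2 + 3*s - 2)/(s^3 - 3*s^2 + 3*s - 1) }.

-t^2*exp(t)/2 - t*exp(t) - 2*exp(t)

Factor the denominator: s^3 - 3*s^2 + 3*s - 1 = (s - 1)^3.
Partial fraction decomposition gives [-2/(s - 1)] + [-1/(s - 1)^2] + [-1/(s - 1)^3].
Invert each term: -2/(s - 1) ↔ -2e^(t); -1/(s - 1)^2 ↔ -t·e^(t); -1/(s - 1)^3 ↔ (-1/2)t^2·e^(t).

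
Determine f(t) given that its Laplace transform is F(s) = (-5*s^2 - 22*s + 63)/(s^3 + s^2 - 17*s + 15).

Factor the denominator: s^3 + s^2 - 17*s + 15 = (s - 3)*(s - 1)*(s + 5).
Partial fraction decomposition gives [1/(s + 5)] + [-3/(s - 3)] + [-3/(s - 1)].
Invert each term: 1/(s + 5) ↔ e^(-5t); -3/(s - 3) ↔ -3e^(3t); -3/(s - 1) ↔ -3e^(t).

f(t) = -3*exp(3*t) - 3*exp(t) + exp(-5*t)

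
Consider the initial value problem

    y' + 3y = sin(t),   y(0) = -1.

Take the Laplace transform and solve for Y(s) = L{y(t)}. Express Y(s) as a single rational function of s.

Y(s) = -s^2/(s^3 + 3*s^2 + s + 3)

Take the Laplace transform of both sides.
With L{y'} = sY - y(0) = sY - (-1): the LHS transforms to (s + 3)Y - (-1).
The right side is L{sin(t)} = 1/(s^2 + 1).
So (s + 3)Y = 1/(s^2 + 1) + (-1).
Divide through and combine into a single rational function.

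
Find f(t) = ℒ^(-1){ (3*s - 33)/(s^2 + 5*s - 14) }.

f(t) = -3*exp(2*t) + 6*exp(-7*t)

Factor the denominator: s^2 + 5*s - 14 = (s - 2)*(s + 7).
Partial fraction decomposition gives [-3/(s - 2)] + [6/(s + 7)].
Invert each term: -3/(s - 2) ↔ -3e^(2t); 6/(s + 7) ↔ 6e^(-7t).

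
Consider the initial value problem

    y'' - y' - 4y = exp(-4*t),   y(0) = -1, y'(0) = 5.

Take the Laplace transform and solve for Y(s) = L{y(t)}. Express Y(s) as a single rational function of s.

Y(s) = (-s^2 + 2*s + 25)/(s^3 + 3*s^2 - 8*s - 16)

Transform both sides with L{·}.
With L{y''} = s^2 Y - s·y(0) - y'(0) and L{y'} = sY - y(0), with y(0) = -1, y'(0) = 5: the LHS transforms to (s^2 - s - 4)Y - (-s + 6).
The right side is L{exp(-4*t)} = 1/(s + 4).
So (s^2 - s - 4)Y = 1/(s + 4) + (-s + 6).
Divide through and combine into a single rational function.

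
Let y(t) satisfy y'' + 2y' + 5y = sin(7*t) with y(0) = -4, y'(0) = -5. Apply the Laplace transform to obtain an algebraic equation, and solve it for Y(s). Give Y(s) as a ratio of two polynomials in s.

Y(s) = (-4*s^3 - 13*s^2 - 196*s - 630)/(s^4 + 2*s^3 + 54*s^2 + 98*s + 245)

Transform both sides with L{·}.
Using L{y''} = s^2 Y - s·y(0) - y'(0) and L{y'} = sY - y(0), with y(0) = -4, y'(0) = -5, the left side becomes (s^2 + 2*s + 5)Y - (-4*s - 13).
The right side is L{sin(7*t)} = 7/(s^2 + 49).
So (s^2 + 2*s + 5)Y = 7/(s^2 + 49) + (-4*s - 13).
Isolate Y and clear denominators.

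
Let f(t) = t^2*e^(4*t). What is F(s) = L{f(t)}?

F(s) = 2/(s - 4)^3

L{e^(4t)} = 1/(s - 4).
Then apply L{t^2·g(t)} = (-1)^2 d^2/ds^2[G(s)] with G(s) = 1/(s - 4):
differentiating 2 times and applying the sign gives 2/(s - 4)^3.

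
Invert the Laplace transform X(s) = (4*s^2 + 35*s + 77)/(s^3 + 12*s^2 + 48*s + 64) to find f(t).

Factor the denominator: s^3 + 12*s^2 + 48*s + 64 = (s + 4)^3.
Partial fraction decomposition gives [4/(s + 4)] + [3/(s + 4)^2] + [(s + 4)^(-3)].
Invert each term: 4/(s + 4) ↔ 4e^(-4t); 3/(s + 4)^2 ↔ 3t·e^(-4t); 1/(s + 4)^3 ↔ (1/2)t^2·e^(-4t).

f(t) = t^2*exp(-4*t)/2 + 3*t*exp(-4*t) + 4*exp(-4*t)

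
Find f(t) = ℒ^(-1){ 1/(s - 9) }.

f(t) = exp(9*t)

Since L{e^(9t)} = 1/(s - 9), the inverse is e^(9*t).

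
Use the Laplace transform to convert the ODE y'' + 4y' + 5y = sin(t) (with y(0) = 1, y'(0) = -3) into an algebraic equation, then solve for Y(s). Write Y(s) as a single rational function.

Y(s) = (s^3 + s^2 + s + 2)/(s^4 + 4*s^3 + 6*s^2 + 4*s + 5)

Take the Laplace transform of both sides.
The derivative rules (L{y''} = s^2 Y - s·y(0) - y'(0) and L{y'} = sY - y(0), with y(0) = 1, y'(0) = -3) turn the left side into (s^2 + 4*s + 5)Y - (s + 1).
The right side is L{sin(t)} = 1/(s^2 + 1).
So (s^2 + 4*s + 5)Y = 1/(s^2 + 1) + (s + 1).
Divide through and combine into a single rational function.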